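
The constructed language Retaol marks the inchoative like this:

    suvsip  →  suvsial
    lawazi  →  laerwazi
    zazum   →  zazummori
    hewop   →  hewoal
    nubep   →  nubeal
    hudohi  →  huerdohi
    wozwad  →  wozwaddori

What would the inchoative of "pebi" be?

hudohi and suvsip both have last vowel 'i' yet inflect differently (huerdohi, suvsial), so the last vowel is not what conditions the rule; the final letter is.
"pebi" ends in -i. The stems ending in -i (hudohi → huerdohi, lawazi → laerwazi) insert -er- after the first vowel.
So pebi → peerbi.

peerbi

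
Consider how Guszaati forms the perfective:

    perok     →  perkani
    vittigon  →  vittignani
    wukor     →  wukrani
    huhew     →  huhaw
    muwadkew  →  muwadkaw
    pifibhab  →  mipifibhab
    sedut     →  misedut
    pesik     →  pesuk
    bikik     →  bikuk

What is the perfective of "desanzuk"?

"desanzuk" has last vowel 'u'. The one such stem in the data (sedut → misedut) adds the prefix mi-, so the same rule applies.
The other patterns: stems whose last vowel is 'o' delete the last vowel and add -ani; stems whose last vowel is 'e' change the last vowel to 'a'; stems whose last vowel is 'i' change the last vowel to 'u'.
So desanzuk → midesanzuk.

midesanzuk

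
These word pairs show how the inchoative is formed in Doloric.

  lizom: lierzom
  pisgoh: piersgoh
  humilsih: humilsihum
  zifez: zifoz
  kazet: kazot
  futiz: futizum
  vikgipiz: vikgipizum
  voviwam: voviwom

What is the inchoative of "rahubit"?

"rahubit" has last vowel 'i'. The stems whose last vowel is 'i' (humilsih → humilsihum, vikgipiz → vikgipizum, futiz → futizum) add -um.
So rahubit → rahubitum.

rahubitum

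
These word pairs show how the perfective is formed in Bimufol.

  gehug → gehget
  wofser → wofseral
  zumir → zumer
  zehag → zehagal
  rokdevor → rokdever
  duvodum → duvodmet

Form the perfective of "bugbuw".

bugbwet

gehug and zehag both end in -g yet inflect differently (gehget, zehagal), so the final letter is not what conditions the rule; the last vowel is.
"bugbuw" has last vowel 'u'. The stems whose last vowel is 'u' (duvodum → duvodmet, gehug → gehget) delete the last vowel and add -et.
The other patterns: stems whose last vowel is 'i' or 'o' change the last vowel to 'e'; stems whose last vowel is 'a' or 'e' add -al.
So bugbuw → bugbwet.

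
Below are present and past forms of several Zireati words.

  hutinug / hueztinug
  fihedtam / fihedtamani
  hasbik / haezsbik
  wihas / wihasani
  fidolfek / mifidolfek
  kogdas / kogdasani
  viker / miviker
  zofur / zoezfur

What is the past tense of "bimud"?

viker and zofur both end in -r yet inflect differently (miviker, zoezfur), so the final letter is not what conditions the rule; the last vowel is.
"bimud" has last vowel 'u'. The stems whose last vowel is 'u' (hutinug → hueztinug, zofur → zoezfur) insert -ez- after the first vowel.
The other patterns: stems whose last vowel is 'e' add the prefix mi-; stems whose last vowel is 'a' add -ani.
So bimud → biezmud.

biezmud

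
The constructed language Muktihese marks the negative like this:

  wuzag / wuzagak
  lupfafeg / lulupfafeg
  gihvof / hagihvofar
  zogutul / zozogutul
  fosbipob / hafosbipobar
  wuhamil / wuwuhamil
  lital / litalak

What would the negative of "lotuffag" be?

wuzag and lupfafeg both end in -g yet inflect differently (wuzagak, lulupfafeg), so the final letter is not what conditions the rule; the last vowel is.
"lotuffag" has last vowel 'a'. The stems whose last vowel is 'a' (wuzag → wuzagak, lital → litalak) add -ak.
So lotuffag → lotuffagak.

lotuffagak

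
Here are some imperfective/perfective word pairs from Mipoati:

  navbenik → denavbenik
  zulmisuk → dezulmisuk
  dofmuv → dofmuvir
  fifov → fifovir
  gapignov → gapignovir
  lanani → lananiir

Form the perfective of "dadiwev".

dadiwevir

dofmuv and zulmisuk both have last vowel 'u' yet inflect differently (dofmuvir, dezulmisuk), so the last vowel is not what conditions the rule; the final letter is.
"dadiwev" ends in -v. The stems ending in -v (gapignov → gapignovir, fifov → fifovir, dofmuv → dofmuvir) add -ir.
The other pattern: stems ending in -k add the prefix de-.
So dadiwev → dadiwevir.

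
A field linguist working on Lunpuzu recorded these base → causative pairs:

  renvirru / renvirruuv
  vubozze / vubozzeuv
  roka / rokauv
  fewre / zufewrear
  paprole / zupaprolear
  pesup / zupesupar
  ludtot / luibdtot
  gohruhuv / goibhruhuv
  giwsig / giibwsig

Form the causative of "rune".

runeuv

vubozze and fewre both end in -e yet inflect differently (vubozzeuv, zufewrear), so the final letter is not what conditions the rule; the first letter is.
"rune" begins with r-. The stems beginning with r- (renvirru → renvirruuv, roka → rokauv) add -uv.
The other patterns: stems beginning with f- or p- add zu- … -ar around the stem; stems beginning with g- or l- insert -ib- after the first vowel.
So rune → runeuv.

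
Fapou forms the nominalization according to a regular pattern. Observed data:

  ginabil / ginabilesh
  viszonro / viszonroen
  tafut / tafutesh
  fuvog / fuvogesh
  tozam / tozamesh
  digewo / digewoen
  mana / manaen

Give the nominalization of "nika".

fuvog and viszonro both have last vowel 'o' yet inflect differently (fuvogesh, viszonroen), so the last vowel is not what conditions the rule; whether the stem ends in a vowel or a consonant is.
"nika" ends in a vowel. The stems ending in a vowel (viszonro → viszonroen, digewo → digewoen, mana → manaen) add -en.
The other pattern: stems ending in a consonant add -esh.
So nika → nikaen.

nikaen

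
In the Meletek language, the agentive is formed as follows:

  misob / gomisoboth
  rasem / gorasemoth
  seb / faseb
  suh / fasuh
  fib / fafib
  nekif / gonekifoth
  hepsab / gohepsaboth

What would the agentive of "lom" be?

falom

"lom" has 1 vowel. The stems with 1 vowel (fib → fafib, seb → faseb, suh → fasuh) add the prefix fa-.
The other pattern: stems with 2 vowels add go- … -oth around the stem.
So lom → falom.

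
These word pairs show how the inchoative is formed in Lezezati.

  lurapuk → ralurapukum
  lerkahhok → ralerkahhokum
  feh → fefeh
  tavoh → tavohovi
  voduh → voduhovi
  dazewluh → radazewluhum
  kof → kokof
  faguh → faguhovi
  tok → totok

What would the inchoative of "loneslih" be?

raloneslihum

feh and faguh both end in -h yet inflect differently (fefeh, faguhovi), so the final letter is not what conditions the rule; the number of vowels is.
"loneslih" has 3 vowels. The stems with 3 vowels (lerkahhok → ralerkahhokum, dazewluh → radazewluhum, lurapuk → ralurapukum) add ra- … -um around the stem.
The other patterns: stems with 1 vowel repeat the first consonant+vowel as a prefix; stems with 2 vowels add -ovi.
So loneslih → raloneslihum.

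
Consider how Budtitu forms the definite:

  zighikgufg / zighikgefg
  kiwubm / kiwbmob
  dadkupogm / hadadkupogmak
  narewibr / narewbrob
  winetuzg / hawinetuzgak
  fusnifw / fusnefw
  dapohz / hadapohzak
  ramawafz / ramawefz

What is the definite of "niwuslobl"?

niwuslblob

kiwubm and dadkupogm both end in -m yet inflect differently (kiwbmob, hadadkupogmak), so the final letter is not what conditions the rule; the second-to-last letter is.
"niwuslobl" has second-to-last letter 'b'. The stems whose second-to-last letter is 'b' (kiwubm → kiwbmob, narewibr → narewbrob) delete the last vowel and add -ob.
The other patterns: stems whose second-to-last letter is 'f' change the last vowel to 'e'; stems whose second-to-last letter is 'g', 'h' or 'z' add ha- … -ak around the stem.
So niwuslobl → niwuslblob.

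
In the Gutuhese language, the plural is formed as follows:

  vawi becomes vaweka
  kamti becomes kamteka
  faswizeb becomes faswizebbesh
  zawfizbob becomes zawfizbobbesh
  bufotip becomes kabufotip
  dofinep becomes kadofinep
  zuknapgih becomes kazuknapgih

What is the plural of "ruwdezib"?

vawi and bufotip both have last vowel 'i' yet inflect differently (vaweka, kabufotip), so the last vowel is not what conditions the rule; the final letter is.
"ruwdezib" ends in -b. The stems ending in -b (faswizeb → faswizebbesh, zawfizbob → zawfizbobbesh) double the final consonant and add -esh.
The other patterns: stems ending in -i drop the final letter and add -eka; stems ending in -h or -p add the prefix ka-.
So ruwdezib → ruwdezibbesh.

ruwdezibbesh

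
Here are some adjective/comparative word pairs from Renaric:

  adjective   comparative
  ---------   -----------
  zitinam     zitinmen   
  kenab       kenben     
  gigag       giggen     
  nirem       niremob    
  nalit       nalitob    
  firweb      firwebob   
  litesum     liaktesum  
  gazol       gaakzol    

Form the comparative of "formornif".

"formornif" has last vowel 'i'. The one such stem in the data (nalit → nalitob) adds -ob, so the same rule applies.
So formornif → formornifob.

formornifob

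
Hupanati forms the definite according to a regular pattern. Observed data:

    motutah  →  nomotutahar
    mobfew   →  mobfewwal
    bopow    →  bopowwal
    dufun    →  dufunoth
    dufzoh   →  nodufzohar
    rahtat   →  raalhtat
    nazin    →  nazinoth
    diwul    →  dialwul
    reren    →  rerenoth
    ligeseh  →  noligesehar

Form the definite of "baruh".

"baruh" ends in -h. The stems ending in -h (ligeseh → noligesehar, motutah → nomotutahar, dufzoh → nodufzohar) add no- … -ar around the stem.
The other patterns: stems ending in -n add -oth; stems ending in -w double the final consonant and add -al; stems ending in -l or -t insert -al- after the first vowel.
So baruh → nobaruhar.

nobaruhar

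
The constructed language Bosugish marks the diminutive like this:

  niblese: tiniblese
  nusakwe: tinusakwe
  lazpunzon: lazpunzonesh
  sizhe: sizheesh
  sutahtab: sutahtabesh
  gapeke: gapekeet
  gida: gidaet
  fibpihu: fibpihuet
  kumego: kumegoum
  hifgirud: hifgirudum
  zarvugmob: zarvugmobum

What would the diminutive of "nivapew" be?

niblese and sizhe both end in -e yet inflect differently (tiniblese, sizheesh), so the final letter is not what conditions the rule; the first letter is.
"nivapew" begins with n-. The stems beginning with n- (niblese → tiniblese, nusakwe → tinusakwe) add the prefix ti-.
The other patterns: stems beginning with l- or s- add -esh; stems beginning with f- or g- add -et; stems beginning with h-, k- or z- add -um.
So nivapew → tinivapew.

tinivapew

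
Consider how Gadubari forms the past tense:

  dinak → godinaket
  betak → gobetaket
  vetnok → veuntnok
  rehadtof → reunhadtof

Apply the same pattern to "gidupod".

"gidupod" has last vowel 'o'. The stems whose last vowel is 'o' (rehadtof → reunhadtof, vetnok → veuntnok) insert -un- after the first vowel.
The other pattern: stems whose last vowel is 'a' add go- … -et around the stem.
So gidupod → giundupod.

giundupod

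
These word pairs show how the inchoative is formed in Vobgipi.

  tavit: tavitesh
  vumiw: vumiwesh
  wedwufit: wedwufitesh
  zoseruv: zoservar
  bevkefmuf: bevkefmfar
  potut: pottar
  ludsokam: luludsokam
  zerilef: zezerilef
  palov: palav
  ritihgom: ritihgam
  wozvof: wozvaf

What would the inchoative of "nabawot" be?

tavit and potut both end in -t yet inflect differently (tavitesh, pottar), so the final letter is not what conditions the rule; the last vowel is.
"nabawot" has last vowel 'o'. The stems whose last vowel is 'o' (palov → palav, ritihgom → ritihgam, wozvof → wozvaf) change the last vowel to 'a'.
The other patterns: stems whose last vowel is 'i' add -esh; stems whose last vowel is 'u' delete the last vowel and add -ar; stems whose last vowel is 'a' or 'e' repeat the first consonant+vowel as a prefix.
So nabawot → nabawat.

nabawat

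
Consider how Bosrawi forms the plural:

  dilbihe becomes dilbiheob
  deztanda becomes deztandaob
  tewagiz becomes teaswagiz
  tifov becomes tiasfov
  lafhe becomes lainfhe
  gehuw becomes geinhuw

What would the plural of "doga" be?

dogaob

dilbihe and lafhe both end in -e yet inflect differently (dilbiheob, lainfhe), so the final letter is not what conditions the rule; the first letter is.
"doga" begins with d-. The stems beginning with d- (dilbihe → dilbiheob, deztanda → deztandaob) add -ob.
The other patterns: stems beginning with t- insert -as- after the first vowel; stems beginning with g- or l- insert -in- after the first vowel.
So doga → dogaob.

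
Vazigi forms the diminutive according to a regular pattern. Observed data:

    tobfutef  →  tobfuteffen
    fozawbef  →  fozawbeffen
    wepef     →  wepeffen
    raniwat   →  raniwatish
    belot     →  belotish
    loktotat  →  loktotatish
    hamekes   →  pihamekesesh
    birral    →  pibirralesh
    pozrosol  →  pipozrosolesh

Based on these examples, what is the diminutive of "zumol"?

pizumolesh

tobfutef and hamekes both have last vowel 'e' yet inflect differently (tobfuteffen, pihamekesesh), so the last vowel is not what conditions the rule; the final letter is.
"zumol" ends in -l. The stems ending in -l (birral → pibirralesh, pozrosol → pipozrosolesh) add pi- … -esh around the stem.
The other patterns: stems ending in -f double the final consonant and add -en; stems ending in -t add -ish.
So zumol → pizumolesh.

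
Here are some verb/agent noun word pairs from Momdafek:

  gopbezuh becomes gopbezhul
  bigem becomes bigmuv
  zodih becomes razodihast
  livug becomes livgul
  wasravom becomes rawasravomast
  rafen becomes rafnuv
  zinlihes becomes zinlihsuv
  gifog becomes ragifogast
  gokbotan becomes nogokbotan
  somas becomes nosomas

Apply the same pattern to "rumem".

zodih and gopbezuh both end in -h yet inflect differently (razodihast, gopbezhul), so the final letter is not what conditions the rule; the last vowel is.
"rumem" has last vowel 'e'. The stems whose last vowel is 'e' (rafen → rafnuv, bigem → bigmuv, zinlihes → zinlihsuv) delete the last vowel and add -uv.
So rumem → rummuv.

rummuv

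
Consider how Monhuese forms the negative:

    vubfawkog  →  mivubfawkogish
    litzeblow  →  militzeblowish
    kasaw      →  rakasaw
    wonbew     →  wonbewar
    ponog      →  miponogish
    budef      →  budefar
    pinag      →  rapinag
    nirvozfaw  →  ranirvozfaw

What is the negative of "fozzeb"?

fozzebar

litzeblow and nirvozfaw both end in -w yet inflect differently (militzeblowish, ranirvozfaw), so the final letter is not what conditions the rule; the last vowel is.
"fozzeb" has last vowel 'e'. The stems whose last vowel is 'e' (wonbew → wonbewar, budef → budefar) add -ar.
The other patterns: stems whose last vowel is 'o' add mi- … -ish around the stem; stems whose last vowel is 'a' add the prefix ra-.
So fozzeb → fozzebar.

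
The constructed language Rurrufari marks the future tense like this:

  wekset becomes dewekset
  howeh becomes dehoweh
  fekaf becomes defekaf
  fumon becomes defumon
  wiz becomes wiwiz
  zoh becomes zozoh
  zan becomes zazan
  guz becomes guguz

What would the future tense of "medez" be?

demedez

howeh and zoh both end in -h yet inflect differently (dehoweh, zozoh), so the final letter is not what conditions the rule; the number of vowels is.
"medez" has 2 vowels. The stems with 2 vowels (wekset → dewekset, howeh → dehoweh, fekaf → defekaf) add the prefix de-.
The other pattern: stems with 1 vowel repeat the first consonant+vowel as a prefix.
So medez → demedez.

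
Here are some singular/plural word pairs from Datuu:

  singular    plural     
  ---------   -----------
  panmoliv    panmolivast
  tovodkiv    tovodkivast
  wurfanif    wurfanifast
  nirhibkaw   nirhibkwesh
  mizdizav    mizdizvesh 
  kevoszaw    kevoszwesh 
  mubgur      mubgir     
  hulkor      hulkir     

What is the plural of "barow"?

panmoliv and mizdizav both end in -v yet inflect differently (panmolivast, mizdizvesh), so the final letter is not what conditions the rule; the last vowel is.
"barow" has last vowel 'o'. The one such stem in the data (hulkor → hulkir) changes the last vowel to 'i' (as does mubgur), so the same rule applies.
The other patterns: stems whose last vowel is 'i' add -ast; stems whose last vowel is 'a' delete the last vowel and add -esh.
So barow → bariw.

bariw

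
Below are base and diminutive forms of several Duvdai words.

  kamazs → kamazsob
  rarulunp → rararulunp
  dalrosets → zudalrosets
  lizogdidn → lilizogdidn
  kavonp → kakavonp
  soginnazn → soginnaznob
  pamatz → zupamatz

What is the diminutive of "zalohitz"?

dalrosets and kamazs both end in -s yet inflect differently (zudalrosets, kamazsob), so the final letter is not what conditions the rule; the second-to-last letter is.
"zalohitz" has second-to-last letter 't'. The stems whose second-to-last letter is 't' (dalrosets → zudalrosets, pamatz → zupamatz) add the prefix zu-.
So zalohitz → zuzalohitz.

zuzalohitz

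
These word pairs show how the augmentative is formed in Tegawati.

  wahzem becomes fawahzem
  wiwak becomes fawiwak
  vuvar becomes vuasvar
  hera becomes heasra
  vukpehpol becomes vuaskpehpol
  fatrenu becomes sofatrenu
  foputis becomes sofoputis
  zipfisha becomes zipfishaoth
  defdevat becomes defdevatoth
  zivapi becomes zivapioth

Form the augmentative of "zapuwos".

"zapuwos" begins with z-. The stems beginning with z- (zipfisha → zipfishaoth, zivapi → zivapioth) add -oth.
The other patterns: stems beginning with w- add the prefix fa-; stems beginning with h- or v- insert -as- after the first vowel; stems beginning with f- add the prefix so-.
So zapuwos → zapuwosoth.

zapuwosoth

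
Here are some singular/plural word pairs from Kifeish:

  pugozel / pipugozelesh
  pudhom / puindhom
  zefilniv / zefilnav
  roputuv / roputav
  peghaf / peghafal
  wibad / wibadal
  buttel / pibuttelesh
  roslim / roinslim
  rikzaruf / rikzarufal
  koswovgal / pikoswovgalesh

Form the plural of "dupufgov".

dupufgav

koswovgal and peghaf both have last vowel 'a' yet inflect differently (pikoswovgalesh, peghafal), so the last vowel is not what conditions the rule; the final letter is.
"dupufgov" ends in -v. The stems ending in -v (zefilniv → zefilnav, roputuv → roputav) change the last vowel to 'a'.
So dupufgov → dupufgav.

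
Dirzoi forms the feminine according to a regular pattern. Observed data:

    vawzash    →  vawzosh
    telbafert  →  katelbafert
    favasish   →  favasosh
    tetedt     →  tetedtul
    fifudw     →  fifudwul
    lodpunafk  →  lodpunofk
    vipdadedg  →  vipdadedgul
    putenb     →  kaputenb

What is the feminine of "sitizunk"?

kasitizunk

tetedt and telbafert both end in -t yet inflect differently (tetedtul, katelbafert), so the final letter is not what conditions the rule; the second-to-last letter is.
"sitizunk" has second-to-last letter 'n'. The one such stem in the data (putenb → kaputenb) adds the prefix ka-, so the same rule applies.
So sitizunk → kasitizunk.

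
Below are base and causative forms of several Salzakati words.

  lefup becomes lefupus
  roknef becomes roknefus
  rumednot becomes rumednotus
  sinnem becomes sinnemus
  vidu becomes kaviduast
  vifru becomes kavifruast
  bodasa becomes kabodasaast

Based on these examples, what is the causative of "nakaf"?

lefup and vidu both have last vowel 'u' yet inflect differently (lefupus, kaviduast), so the last vowel is not what conditions the rule; whether the stem ends in a vowel or a consonant is.
"nakaf" ends in a consonant. The stems ending in a consonant (lefup → lefupus, roknef → roknefus, rumednot → rumednotus) add -us.
The other pattern: stems ending in a vowel add ka- … -ast around the stem.
So nakaf → nakafus.

nakafus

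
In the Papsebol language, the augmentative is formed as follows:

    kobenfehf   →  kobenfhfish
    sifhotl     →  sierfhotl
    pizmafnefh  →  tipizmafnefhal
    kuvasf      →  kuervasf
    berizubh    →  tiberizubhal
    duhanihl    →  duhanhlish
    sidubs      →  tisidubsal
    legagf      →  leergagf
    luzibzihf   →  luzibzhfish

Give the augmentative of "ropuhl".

duhanihl and sifhotl both end in -l yet inflect differently (duhanhlish, sierfhotl), so the final letter is not what conditions the rule; the second-to-last letter is.
"ropuhl" has second-to-last letter 'h'. The stems whose second-to-last letter is 'h' (kobenfehf → kobenfhfish, duhanihl → duhanhlish, luzibzihf → luzibzhfish) delete the last vowel and add -ish.
The other patterns: stems whose second-to-last letter is 'b' or 'f' add ti- … -al around the stem; stems whose second-to-last letter is 'g', 's' or 't' insert -er- after the first vowel.
So ropuhl → rophlish.

rophlish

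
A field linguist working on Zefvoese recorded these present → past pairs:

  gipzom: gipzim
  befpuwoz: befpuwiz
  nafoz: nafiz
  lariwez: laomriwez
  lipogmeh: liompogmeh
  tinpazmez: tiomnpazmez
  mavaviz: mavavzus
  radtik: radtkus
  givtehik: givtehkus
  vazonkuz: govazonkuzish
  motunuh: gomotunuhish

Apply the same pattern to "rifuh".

gorifuhish

befpuwoz and lariwez both end in -z yet inflect differently (befpuwiz, laomriwez), so the final letter is not what conditions the rule; the last vowel is.
"rifuh" has last vowel 'u'. The stems whose last vowel is 'u' (vazonkuz → govazonkuzish, motunuh → gomotunuhish) add go- … -ish around the stem.
The other patterns: stems whose last vowel is 'o' change the last vowel to 'i'; stems whose last vowel is 'e' insert -om- after the first vowel; stems whose last vowel is 'i' delete the last vowel and add -us.
So rifuh → gorifuhish.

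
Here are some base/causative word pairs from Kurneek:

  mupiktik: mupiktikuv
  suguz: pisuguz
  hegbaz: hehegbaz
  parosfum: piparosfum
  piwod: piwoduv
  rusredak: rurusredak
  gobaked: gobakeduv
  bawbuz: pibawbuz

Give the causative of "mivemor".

hegbaz and suguz both end in -z yet inflect differently (hehegbaz, pisuguz), so the final letter is not what conditions the rule; the last vowel is.
"mivemor" has last vowel 'o'. The one such stem in the data (piwod → piwoduv) adds -uv, so the same rule applies.
So mivemor → mivemoruv.

mivemoruv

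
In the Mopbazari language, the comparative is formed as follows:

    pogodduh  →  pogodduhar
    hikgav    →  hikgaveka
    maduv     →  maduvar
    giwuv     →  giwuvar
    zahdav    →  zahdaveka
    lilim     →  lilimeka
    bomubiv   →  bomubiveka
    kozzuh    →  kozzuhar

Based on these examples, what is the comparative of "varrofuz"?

varrofuzar

giwuv and hikgav both end in -v yet inflect differently (giwuvar, hikgaveka), so the final letter is not what conditions the rule; the last vowel is.
"varrofuz" has last vowel 'u'. The stems whose last vowel is 'u' (kozzuh → kozzuhar, giwuv → giwuvar, pogodduh → pogodduhar) add -ar.
The other pattern: stems whose last vowel is 'a' or 'i' add -eka.
So varrofuz → varrofuzar.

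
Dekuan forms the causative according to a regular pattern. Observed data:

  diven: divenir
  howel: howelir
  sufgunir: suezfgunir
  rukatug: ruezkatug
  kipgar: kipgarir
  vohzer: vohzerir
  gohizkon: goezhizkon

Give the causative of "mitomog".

"mitomog" has 3 vowels. The stems with 3 vowels (sufgunir → suezfgunir, rukatug → ruezkatug, gohizkon → goezhizkon) insert -ez- after the first vowel.
So mitomog → mieztomog.

mieztomog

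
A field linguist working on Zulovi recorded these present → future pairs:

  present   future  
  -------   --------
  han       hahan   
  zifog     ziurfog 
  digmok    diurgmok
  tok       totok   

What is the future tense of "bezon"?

digmok and tok both end in -k yet inflect differently (diurgmok, totok), so the final letter is not what conditions the rule; the number of vowels is.
"bezon" has 2 vowels. The stems with 2 vowels (digmok → diurgmok, zifog → ziurfog) insert -ur- after the first vowel.
The other pattern: stems with 1 vowel repeat the first consonant+vowel as a prefix.
So bezon → beurzon.

beurzon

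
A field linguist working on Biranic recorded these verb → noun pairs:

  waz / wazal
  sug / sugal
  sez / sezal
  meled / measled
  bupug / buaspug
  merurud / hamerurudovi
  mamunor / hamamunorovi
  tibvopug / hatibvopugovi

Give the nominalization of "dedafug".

hadedafugovi

sug and bupug both end in -g yet inflect differently (sugal, buaspug), so the final letter is not what conditions the rule; the number of vowels is.
"dedafug" has 3 vowels. The stems with 3 vowels (merurud → hamerurudovi, mamunor → hamamunorovi, tibvopug → hatibvopugovi) add ha- … -ovi around the stem.
So dedafug → hadedafugovi.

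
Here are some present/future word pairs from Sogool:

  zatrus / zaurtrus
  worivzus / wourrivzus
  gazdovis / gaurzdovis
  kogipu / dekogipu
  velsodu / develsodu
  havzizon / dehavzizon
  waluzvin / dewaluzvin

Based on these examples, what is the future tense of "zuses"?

zuurses

"zuses" ends in -s. The stems ending in -s (zatrus → zaurtrus, gazdovis → gaurzdovis, worivzus → wourrivzus) insert -ur- after the first vowel.
The other pattern: stems ending in -n or -u add the prefix de-.
So zuses → zuurses.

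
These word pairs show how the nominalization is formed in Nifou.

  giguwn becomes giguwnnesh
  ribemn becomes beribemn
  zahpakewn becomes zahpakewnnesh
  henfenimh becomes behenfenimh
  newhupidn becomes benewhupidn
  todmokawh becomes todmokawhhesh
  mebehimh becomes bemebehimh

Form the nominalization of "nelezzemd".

"nelezzemd" has second-to-last letter 'm'. The stems whose second-to-last letter is 'm' (mebehimh → bemebehimh, ribemn → beribemn, henfenimh → behenfenimh) add the prefix be-.
The other pattern: stems whose second-to-last letter is 'w' double the final consonant and add -esh.
So nelezzemd → benelezzemd.

benelezzemd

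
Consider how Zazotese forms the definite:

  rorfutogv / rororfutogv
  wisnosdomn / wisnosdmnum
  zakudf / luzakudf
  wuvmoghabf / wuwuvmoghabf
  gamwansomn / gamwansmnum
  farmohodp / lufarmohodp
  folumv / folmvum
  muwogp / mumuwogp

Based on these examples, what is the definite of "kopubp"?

"kopubp" has second-to-last letter 'b'. The one such stem in the data (wuvmoghabf → wuwuvmoghabf) repeats the first consonant+vowel as a prefix (as do muwogp, rorfutogv), so the same rule applies.
The other patterns: stems whose second-to-last letter is 'm' delete the last vowel and add -um; stems whose second-to-last letter is 'd' add the prefix lu-.
So kopubp → kokopubp.

kokopubp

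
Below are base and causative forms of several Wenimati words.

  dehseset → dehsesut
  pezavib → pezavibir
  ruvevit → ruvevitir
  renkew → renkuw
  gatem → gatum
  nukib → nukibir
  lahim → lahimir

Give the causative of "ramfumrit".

ramfumritir

ruvevit and dehseset both end in -t yet inflect differently (ruvevitir, dehsesut), so the final letter is not what conditions the rule; the last vowel is.
"ramfumrit" has last vowel 'i'. The stems whose last vowel is 'i' (pezavib → pezavibir, nukib → nukibir, ruvevit → ruvevitir) add -ir.
So ramfumrit → ramfumritir.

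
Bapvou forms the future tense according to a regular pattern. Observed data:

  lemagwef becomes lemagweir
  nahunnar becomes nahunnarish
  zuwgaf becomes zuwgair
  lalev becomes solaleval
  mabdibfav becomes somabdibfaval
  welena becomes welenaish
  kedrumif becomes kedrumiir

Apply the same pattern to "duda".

dudaish

lemagwef and lalev both have last vowel 'e' yet inflect differently (lemagweir, solaleval), so the last vowel is not what conditions the rule; the final letter is.
"duda" ends in -a. The one such stem in the data (welena → welenaish) adds -ish, so the same rule applies.
So duda → dudaish.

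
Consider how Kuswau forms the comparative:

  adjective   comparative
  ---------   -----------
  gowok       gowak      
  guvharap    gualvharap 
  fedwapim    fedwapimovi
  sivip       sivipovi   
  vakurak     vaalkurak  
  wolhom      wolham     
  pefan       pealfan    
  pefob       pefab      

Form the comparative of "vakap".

vaalkap

wolhom and fedwapim both end in -m yet inflect differently (wolham, fedwapimovi), so the final letter is not what conditions the rule; the last vowel is.
"vakap" has last vowel 'a'. The stems whose last vowel is 'a' (vakurak → vaalkurak, guvharap → gualvharap, pefan → pealfan) insert -al- after the first vowel.
So vakap → vaalkap.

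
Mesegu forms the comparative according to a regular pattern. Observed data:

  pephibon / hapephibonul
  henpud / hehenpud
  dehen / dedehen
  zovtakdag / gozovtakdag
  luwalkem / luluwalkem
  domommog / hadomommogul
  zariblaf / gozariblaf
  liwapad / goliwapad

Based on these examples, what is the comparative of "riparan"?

zovtakdag and domommog both end in -g yet inflect differently (gozovtakdag, hadomommogul), so the final letter is not what conditions the rule; the last vowel is.
"riparan" has last vowel 'a'. The stems whose last vowel is 'a' (zariblaf → gozariblaf, zovtakdag → gozovtakdag, liwapad → goliwapad) add the prefix go-.
So riparan → goriparan.

goriparan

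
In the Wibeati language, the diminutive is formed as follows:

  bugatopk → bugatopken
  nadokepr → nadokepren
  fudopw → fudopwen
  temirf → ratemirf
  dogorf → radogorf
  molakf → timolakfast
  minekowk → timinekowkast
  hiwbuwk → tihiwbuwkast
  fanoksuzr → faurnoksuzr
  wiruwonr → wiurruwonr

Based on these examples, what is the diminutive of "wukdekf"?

"wukdekf" has second-to-last letter 'k'. The one such stem in the data (molakf → timolakfast) adds ti- … -ast around the stem, so the same rule applies.
So wukdekf → tiwukdekfast.

tiwukdekfast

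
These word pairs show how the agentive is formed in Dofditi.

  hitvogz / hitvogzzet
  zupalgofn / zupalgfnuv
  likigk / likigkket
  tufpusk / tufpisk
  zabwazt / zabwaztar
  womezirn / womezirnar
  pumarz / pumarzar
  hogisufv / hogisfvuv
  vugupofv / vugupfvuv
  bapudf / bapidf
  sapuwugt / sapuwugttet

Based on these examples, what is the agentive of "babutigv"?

babutigvvet

zabwazt and sapuwugt both end in -t yet inflect differently (zabwaztar, sapuwugttet), so the final letter is not what conditions the rule; the second-to-last letter is.
"babutigv" has second-to-last letter 'g'. The stems whose second-to-last letter is 'g' (sapuwugt → sapuwugttet, likigk → likigkket, hitvogz → hitvogzzet) double the final consonant and add -et.
The other patterns: stems whose second-to-last letter is 'r' or 'z' add -ar; stems whose second-to-last letter is 'f' delete the last vowel and add -uv; stems whose second-to-last letter is 'd' or 's' change the last vowel to 'i'.
So babutigv → babutigvvet.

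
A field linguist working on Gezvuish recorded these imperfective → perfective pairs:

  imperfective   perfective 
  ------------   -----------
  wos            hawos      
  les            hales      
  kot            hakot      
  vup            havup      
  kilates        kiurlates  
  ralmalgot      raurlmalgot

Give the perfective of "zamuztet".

zaurmuztet

wos and kilates both end in -s yet inflect differently (hawos, kiurlates), so the final letter is not what conditions the rule; the number of vowels is.
"zamuztet" has 3 vowels. The stems with 3 vowels (kilates → kiurlates, ralmalgot → raurlmalgot) insert -ur- after the first vowel.
The other pattern: stems with 1 vowel add the prefix ha-.
So zamuztet → zaurmuztet.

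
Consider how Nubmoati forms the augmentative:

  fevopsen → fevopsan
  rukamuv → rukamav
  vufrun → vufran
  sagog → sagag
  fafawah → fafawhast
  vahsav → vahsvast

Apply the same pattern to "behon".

behan

vahsav and rukamuv both end in -v yet inflect differently (vahsvast, rukamav), so the final letter is not what conditions the rule; the last vowel is.
"behon" has last vowel 'o'. The one such stem in the data (sagog → sagag) changes the last vowel to 'a' (as do vufrun, rukamuv), so the same rule applies.
So behon → behan.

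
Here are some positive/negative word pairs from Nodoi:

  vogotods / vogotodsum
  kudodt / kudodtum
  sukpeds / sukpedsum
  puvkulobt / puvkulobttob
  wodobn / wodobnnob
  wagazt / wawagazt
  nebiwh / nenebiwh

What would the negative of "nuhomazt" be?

"nuhomazt" has second-to-last letter 'z'. The one such stem in the data (wagazt → wawagazt) repeats the first consonant+vowel as a prefix (as does nebiwh), so the same rule applies.
So nuhomazt → nunuhomazt.

nunuhomazt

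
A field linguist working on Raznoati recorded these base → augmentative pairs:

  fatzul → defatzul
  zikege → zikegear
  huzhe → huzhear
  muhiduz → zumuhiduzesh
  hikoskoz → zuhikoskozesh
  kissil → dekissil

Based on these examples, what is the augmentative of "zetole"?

zetolear

fatzul and muhiduz both have last vowel 'u' yet inflect differently (defatzul, zumuhiduzesh), so the last vowel is not what conditions the rule; the final letter is.
"zetole" ends in -e. The stems ending in -e (zikege → zikegear, huzhe → huzhear) add -ar.
The other patterns: stems ending in -l add the prefix de-; stems ending in -z add zu- … -esh around the stem.
So zetole → zetolear.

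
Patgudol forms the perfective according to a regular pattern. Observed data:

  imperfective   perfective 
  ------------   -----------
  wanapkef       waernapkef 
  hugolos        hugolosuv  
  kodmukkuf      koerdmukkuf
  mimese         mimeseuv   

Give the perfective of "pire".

pireuv

wanapkef and mimese both have last vowel 'e' yet inflect differently (waernapkef, mimeseuv), so the last vowel is not what conditions the rule; the final letter is.
"pire" ends in -e. The one such stem in the data (mimese → mimeseuv) adds -uv, so the same rule applies.
So pire → pireuv.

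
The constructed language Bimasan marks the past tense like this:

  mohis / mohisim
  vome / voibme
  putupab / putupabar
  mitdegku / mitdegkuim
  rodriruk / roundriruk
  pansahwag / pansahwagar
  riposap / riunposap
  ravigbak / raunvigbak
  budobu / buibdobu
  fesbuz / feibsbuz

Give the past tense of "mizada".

mitdegku and budobu both end in -u yet inflect differently (mitdegkuim, buibdobu), so the final letter is not what conditions the rule; the first letter is.
"mizada" begins with m-. The stems beginning with m- (mohis → mohisim, mitdegku → mitdegkuim) add -im.
So mizada → mizadaim.

mizadaim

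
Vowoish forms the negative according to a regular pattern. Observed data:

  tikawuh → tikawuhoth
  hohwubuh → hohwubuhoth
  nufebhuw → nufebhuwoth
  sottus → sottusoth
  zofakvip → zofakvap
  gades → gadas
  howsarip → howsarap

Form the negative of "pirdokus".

pirdokusoth

sottus and gades both end in -s yet inflect differently (sottusoth, gadas), so the final letter is not what conditions the rule; the last vowel is.
"pirdokus" has last vowel 'u'. The stems whose last vowel is 'u' (tikawuh → tikawuhoth, hohwubuh → hohwubuhoth, nufebhuw → nufebhuwoth) add -oth.
So pirdokus → pirdokusoth.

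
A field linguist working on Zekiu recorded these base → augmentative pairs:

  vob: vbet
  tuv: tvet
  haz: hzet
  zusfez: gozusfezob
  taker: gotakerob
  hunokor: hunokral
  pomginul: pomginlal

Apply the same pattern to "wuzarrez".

wuzarrzal

haz and zusfez both end in -z yet inflect differently (hzet, gozusfezob), so the final letter is not what conditions the rule; the number of vowels is.
"wuzarrez" has 3 vowels. The stems with 3 vowels (hunokor → hunokral, pomginul → pomginlal) delete the last vowel and add -al.
The other patterns: stems with 1 vowel delete the last vowel and add -et; stems with 2 vowels add go- … -ob around the stem.
So wuzarrez → wuzarrzal.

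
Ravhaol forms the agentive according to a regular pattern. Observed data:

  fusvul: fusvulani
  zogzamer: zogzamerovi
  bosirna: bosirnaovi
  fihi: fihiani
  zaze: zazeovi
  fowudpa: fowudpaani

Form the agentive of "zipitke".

zipitkeovi

"zipitke" begins with z-. The stems beginning with z- (zogzamer → zogzamerovi, zaze → zazeovi) add -ovi.
The other pattern: stems beginning with f- add -ani.
So zipitke → zipitkeovi.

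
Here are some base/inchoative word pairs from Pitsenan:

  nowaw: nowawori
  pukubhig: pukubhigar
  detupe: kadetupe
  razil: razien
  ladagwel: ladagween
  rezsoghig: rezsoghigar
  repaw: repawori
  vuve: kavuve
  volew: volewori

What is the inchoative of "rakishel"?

rakisheen

ladagwel and volew both have last vowel 'e' yet inflect differently (ladagween, volewori), so the last vowel is not what conditions the rule; the final letter is.
"rakishel" ends in -l. The stems ending in -l (razil → razien, ladagwel → ladagween) drop the final letter and add -en.
So rakishel → rakisheen.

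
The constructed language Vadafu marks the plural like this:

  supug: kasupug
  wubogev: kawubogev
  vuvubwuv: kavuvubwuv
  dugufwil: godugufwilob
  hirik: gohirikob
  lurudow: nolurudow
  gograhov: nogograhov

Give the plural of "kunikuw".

kakunikuw

"kunikuw" has last vowel 'u'. The stems whose last vowel is 'u' (supug → kasupug, vuvubwuv → kavuvubwuv) add the prefix ka-.
So kunikuw → kakunikuw.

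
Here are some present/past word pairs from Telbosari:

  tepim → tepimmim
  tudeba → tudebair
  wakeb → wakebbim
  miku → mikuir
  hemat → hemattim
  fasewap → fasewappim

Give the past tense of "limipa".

limipair

tudeba and hemat both have last vowel 'a' yet inflect differently (tudebair, hemattim), so the last vowel is not what conditions the rule; whether the stem ends in a vowel or a consonant is.
"limipa" ends in a vowel. The stems ending in a vowel (miku → mikuir, tudeba → tudebair) add -ir.
The other pattern: stems ending in a consonant double the final consonant and add -im.
So limipa → limipair.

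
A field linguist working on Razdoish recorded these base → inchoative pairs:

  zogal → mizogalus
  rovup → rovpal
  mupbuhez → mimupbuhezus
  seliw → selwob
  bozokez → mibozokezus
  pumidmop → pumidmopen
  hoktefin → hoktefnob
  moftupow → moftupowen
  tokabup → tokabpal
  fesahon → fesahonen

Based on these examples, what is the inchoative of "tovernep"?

"tovernep" has last vowel 'e'. The stems whose last vowel is 'e' (bozokez → mibozokezus, mupbuhez → mimupbuhezus) add mi- … -us around the stem.
So tovernep → mitovernepus.

mitovernepus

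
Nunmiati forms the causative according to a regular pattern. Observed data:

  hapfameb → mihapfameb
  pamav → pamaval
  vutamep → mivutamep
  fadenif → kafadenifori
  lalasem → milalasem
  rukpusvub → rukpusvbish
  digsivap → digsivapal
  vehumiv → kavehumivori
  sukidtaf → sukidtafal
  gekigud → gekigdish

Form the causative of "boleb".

miboleb

"boleb" has last vowel 'e'. The stems whose last vowel is 'e' (hapfameb → mihapfameb, lalasem → milalasem, vutamep → mivutamep) add the prefix mi-.
So boleb → miboleb.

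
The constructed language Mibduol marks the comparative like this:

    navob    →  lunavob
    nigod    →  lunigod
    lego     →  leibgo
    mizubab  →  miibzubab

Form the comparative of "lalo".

navob and mizubab both end in -b yet inflect differently (lunavob, miibzubab), so the final letter is not what conditions the rule; the first letter is.
"lalo" begins with l-. The one such stem in the data (lego → leibgo) inserts -ib- after the first vowel (as does mizubab), so the same rule applies.
So lalo → laiblo.

laiblo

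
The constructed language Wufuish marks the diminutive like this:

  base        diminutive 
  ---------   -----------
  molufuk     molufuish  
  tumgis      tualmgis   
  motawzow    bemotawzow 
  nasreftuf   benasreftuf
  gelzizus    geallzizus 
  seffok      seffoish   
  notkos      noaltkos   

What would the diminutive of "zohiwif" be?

bezohiwif

notkos and seffok both have last vowel 'o' yet inflect differently (noaltkos, seffoish), so the last vowel is not what conditions the rule; the final letter is.
"zohiwif" ends in -f. The one such stem in the data (nasreftuf → benasreftuf) adds the prefix be-, so the same rule applies.
The other patterns: stems ending in -s insert -al- after the first vowel; stems ending in -k drop the final letter and add -ish.
So zohiwif → bezohiwif.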